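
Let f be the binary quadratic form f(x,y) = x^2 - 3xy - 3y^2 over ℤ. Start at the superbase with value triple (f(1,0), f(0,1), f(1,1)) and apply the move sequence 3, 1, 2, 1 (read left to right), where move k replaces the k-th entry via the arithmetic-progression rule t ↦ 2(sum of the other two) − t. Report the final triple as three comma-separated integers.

start (1,-3,-5) = (f(1,0),f(0,1),f(1,1))
replace slot 3: 2·(1+(-3)) − (-5) = 1 → (1,-3,1)
replace slot 1: 2·((-3)+1) − 1 = -5 → (-5,-3,1)
replace slot 2: 2·((-5)+1) − (-3) = -5 → (-5,-5,1)
replace slot 1: 2·((-5)+1) − (-5) = -3 → (-3,-5,1)

-3,-5,1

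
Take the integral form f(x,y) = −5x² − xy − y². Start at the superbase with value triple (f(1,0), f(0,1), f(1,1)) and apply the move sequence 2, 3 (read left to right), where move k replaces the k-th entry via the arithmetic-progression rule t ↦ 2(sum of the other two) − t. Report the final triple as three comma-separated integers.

start (-5,-1,-7) = (f(1,0),f(0,1),f(1,1))
replace slot 2: 2·((-5)+(-7)) − (-1) = -23 → (-5,-23,-7)
replace slot 3: 2·((-5)+(-23)) − (-7) = -49 → (-5,-23,-49)

-5,-23,-49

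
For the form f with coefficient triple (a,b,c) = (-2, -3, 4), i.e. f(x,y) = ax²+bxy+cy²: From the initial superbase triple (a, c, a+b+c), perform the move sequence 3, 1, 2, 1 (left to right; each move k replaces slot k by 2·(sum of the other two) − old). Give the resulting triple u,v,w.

start (-2,4,-1) = (f(1,0),f(0,1),f(1,1))
replace slot 3: 2·((-2)+4) − (-1) = 5 → (-2,4,5)
replace slot 1: 2·(4+5) − (-2) = 20 → (20,4,5)
replace slot 2: 2·(20+5) − 4 = 46 → (20,46,5)
replace slot 1: 2·(46+5) − 20 = 82 → (82,46,5)

82,46,5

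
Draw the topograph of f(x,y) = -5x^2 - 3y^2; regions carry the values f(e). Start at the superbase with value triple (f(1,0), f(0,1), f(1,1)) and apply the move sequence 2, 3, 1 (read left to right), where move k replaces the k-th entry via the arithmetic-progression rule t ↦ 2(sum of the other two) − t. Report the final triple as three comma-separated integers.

start (-5,-3,-8) = (f(1,0),f(0,1),f(1,1))
replace slot 2: 2·((-5)+(-8)) − (-3) = -23 → (-5,-23,-8)
replace slot 3: 2·((-5)+(-23)) − (-8) = -48 → (-5,-23,-48)
replace slot 1: 2·((-23)+(-48)) − (-5) = -137 → (-137,-23,-48)

-137,-23,-48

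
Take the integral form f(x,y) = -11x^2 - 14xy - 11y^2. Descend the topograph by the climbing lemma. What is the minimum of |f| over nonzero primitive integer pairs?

translate: b→-8 (≡14 mod 22), so (11,14,11)→(11,-8,8)
flip: (11,-8,8)→(8,8,11)
reduced (well bottom): (8,8,11) with a≤c, −a<b≤a
well minimum |f| = |-8| = 8 (negative-definite)

8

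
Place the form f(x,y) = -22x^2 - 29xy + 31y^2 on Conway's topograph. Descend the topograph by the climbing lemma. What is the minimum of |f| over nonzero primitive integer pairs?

descent: ρ → (31,29,-22)  [lands on river]
river: ρ → (-22,59,1)
river: ρ → (1,59,-22)
river: ρ → (-22,29,31)
river: ρ → (31,33,-20)
river: ρ → (-20,47,17)
river: ρ → (17,55,-8)
river: ρ → (-8,57,10)
river: ρ → (10,43,-43)
river: ρ → (-43,43,10)
river: ρ → (10,57,-8)
river: ρ → (-8,55,17)
river: ρ → (17,47,-20)
river: ρ → (-20,33,31)
closes: descent 1, river 14
min |a| on river = 1

1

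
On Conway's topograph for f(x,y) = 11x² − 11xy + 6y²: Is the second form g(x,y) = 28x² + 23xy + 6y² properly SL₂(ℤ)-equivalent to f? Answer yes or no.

D₁ = -143, D₂ = -143
f: translate: b→11 (≡-11 mod 22), so (11,-11,6)→(11,11,6)
f: flip: (11,11,6)→(6,-11,11)
f: translate: b→1 (≡-11 mod 12), so (6,-11,11)→(6,1,6)
f: reduced (well bottom): (6,1,6) with a≤c, −a<b≤a
g: flip: (28,23,6)→(6,-23,28)
g: translate: b→1 (≡-23 mod 12), so (6,-23,28)→(6,1,6)
g: reduced (well bottom): (6,1,6) with a≤c, −a<b≤a
reduced forms (6, 1, 6) vs (6, 1, 6) ⇒ equivalent

yes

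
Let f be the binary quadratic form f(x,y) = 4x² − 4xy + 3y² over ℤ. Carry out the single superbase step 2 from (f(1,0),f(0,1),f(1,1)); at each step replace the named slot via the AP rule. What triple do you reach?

start (4,3,3) = (f(1,0),f(0,1),f(1,1))
replace slot 2: 2·(4+3) − 3 = 11 → (4,11,3)

4,11,3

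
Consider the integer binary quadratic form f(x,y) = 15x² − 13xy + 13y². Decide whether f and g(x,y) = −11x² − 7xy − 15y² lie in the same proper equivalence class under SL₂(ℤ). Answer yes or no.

D₁ = -611, D₂ = -611
f: flip: (15,-13,13)→(13,13,15)
f: reduced (well bottom): (13,13,15) with a≤c, −a<b≤a
g is negative-definite; reduce −g:
−g: reduced (well bottom): (11,7,15) with a≤c, −a<b≤a
flip sign back: reduced form of g is (-11,-7,-15)
reduced forms (13, 13, 15) vs (-11, -7, -15) ⇒ inequivalent

no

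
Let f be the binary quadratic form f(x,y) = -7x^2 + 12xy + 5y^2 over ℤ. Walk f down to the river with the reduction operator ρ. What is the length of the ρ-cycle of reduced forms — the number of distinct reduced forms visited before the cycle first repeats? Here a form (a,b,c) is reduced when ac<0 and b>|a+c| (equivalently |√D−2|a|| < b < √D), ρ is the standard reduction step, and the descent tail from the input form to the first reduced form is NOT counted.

D = 284, ⌊√D⌋ = 16
river: ρ → (5,8,-11)
river: ρ → (-11,14,2)
river: ρ → (2,14,-11)
river: ρ → (-11,8,5)
river: ρ → (5,12,-7)
river: ρ → (-7,16,1)
river: ρ → (1,16,-7)
river: ρ → (-7,12,5)
ρ-cycle length = 8 (tail of 0 descent steps not counted)

8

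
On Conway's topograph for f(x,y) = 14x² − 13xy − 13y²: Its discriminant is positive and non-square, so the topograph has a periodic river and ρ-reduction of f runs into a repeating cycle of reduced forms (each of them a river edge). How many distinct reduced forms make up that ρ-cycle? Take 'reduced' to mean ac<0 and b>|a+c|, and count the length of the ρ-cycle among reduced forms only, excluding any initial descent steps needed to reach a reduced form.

D = 897, ⌊√D⌋ = 29
descent: ρ → (-13,13,14)  [lands on river]
river: ρ → (14,15,-12)
river: ρ → (-12,9,17)
river: ρ → (17,25,-4)
river: ρ → (-4,23,23)
river: ρ → (23,23,-4)
river: ρ → (-4,25,17)
river: ρ → (17,9,-12)
river: ρ → (-12,15,14)
river: ρ → (14,13,-13)
ρ-cycle length = 10 (tail of 1 descent step not counted)

10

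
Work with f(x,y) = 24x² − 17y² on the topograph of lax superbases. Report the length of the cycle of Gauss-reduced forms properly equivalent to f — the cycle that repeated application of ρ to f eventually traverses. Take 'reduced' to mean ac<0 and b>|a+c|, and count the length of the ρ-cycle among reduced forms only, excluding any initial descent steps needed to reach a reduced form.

D = 1632, ⌊√D⌋ = 40
descent: ρ → (-17,34,7)  [lands on river]
river: ρ → (7,36,-12)
river: ρ → (-12,36,7)
river: ρ → (7,34,-17)
ρ-cycle length = 4 (tail of 1 descent step not counted)

4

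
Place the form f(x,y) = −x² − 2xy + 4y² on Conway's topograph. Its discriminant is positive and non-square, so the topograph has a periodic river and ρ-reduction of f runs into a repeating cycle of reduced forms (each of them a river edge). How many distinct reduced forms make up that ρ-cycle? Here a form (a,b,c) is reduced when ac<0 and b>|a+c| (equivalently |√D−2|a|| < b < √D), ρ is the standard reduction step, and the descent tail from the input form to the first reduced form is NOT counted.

D = 20, ⌊√D⌋ = 4
descent: ρ → (4,2,-1)
descent: ρ → (-1,4,1)  [lands on river]
river: ρ → (1,4,-1)
ρ-cycle length = 2 (tail of 2 descent steps not counted)

2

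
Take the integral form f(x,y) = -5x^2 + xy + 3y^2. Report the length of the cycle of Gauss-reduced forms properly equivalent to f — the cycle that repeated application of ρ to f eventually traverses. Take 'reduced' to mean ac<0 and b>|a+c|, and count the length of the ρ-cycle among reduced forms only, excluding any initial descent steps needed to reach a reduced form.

D = 61, ⌊√D⌋ = 7
descent: ρ → (3,5,-3)  [lands on river]
river: ρ → (-3,7,1)
river: ρ → (1,7,-3)
river: ρ → (-3,5,3)
river: ρ → (3,7,-1)
river: ρ → (-1,7,3)
ρ-cycle length = 6 (tail of 1 descent step not counted)

6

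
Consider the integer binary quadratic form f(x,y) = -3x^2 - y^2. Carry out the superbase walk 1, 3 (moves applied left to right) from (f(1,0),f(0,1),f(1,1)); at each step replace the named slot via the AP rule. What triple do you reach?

start (-3,-1,-4) = (f(1,0),f(0,1),f(1,1))
replace slot 1: 2·((-1)+(-4)) − (-3) = -7 → (-7,-1,-4)
replace slot 3: 2·((-7)+(-1)) − (-4) = -12 → (-7,-1,-12)

-7,-1,-12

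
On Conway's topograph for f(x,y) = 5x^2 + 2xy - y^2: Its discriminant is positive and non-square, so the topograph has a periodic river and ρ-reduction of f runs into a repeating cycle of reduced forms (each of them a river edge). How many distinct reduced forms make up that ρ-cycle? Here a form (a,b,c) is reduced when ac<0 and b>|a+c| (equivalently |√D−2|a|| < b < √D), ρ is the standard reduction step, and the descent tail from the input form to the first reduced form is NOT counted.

D = 24, ⌊√D⌋ = 4
descent: ρ → (-1,4,2)  [lands on river]
river: ρ → (2,4,-1)
ρ-cycle length = 2 (tail of 1 descent step not counted)

2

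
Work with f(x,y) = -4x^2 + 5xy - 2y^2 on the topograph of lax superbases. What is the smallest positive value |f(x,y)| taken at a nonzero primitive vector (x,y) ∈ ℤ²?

translate: b→3 (≡-5 mod 8), so (4,-5,2)→(4,3,1)
flip: (4,3,1)→(1,-3,4)
translate: b→1 (≡-3 mod 2), so (1,-3,4)→(1,1,2)
reduced (well bottom): (1,1,2) with a≤c, −a<b≤a
well minimum |f| = |-1| = 1 (negative-definite)

1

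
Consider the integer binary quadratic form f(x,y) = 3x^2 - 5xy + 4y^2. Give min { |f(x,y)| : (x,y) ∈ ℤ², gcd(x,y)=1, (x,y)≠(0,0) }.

translate: b→1 (≡-5 mod 6), so (3,-5,4)→(3,1,2)
flip: (3,1,2)→(2,-1,3)
reduced (well bottom): (2,-1,3) with a≤c, −a<b≤a
well minimum = a = 2

2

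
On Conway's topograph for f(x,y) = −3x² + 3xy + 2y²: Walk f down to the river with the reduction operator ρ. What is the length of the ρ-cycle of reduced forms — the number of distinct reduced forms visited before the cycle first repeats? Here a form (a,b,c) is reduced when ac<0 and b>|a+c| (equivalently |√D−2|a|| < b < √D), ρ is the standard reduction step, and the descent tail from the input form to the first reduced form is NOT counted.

D = 33, ⌊√D⌋ = 5
river: ρ → (2,5,-1)
river: ρ → (-1,5,2)
river: ρ → (2,3,-3)
river: ρ → (-3,3,2)
ρ-cycle length = 4 (tail of 0 descent steps not counted)

4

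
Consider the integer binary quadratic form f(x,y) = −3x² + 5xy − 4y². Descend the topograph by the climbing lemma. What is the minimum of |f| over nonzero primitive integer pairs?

translate: b→1 (≡-5 mod 6), so (3,-5,4)→(3,1,2)
flip: (3,1,2)→(2,-1,3)
reduced (well bottom): (2,-1,3) with a≤c, −a<b≤a
well minimum |f| = |-2| = 2 (negative-definite)

2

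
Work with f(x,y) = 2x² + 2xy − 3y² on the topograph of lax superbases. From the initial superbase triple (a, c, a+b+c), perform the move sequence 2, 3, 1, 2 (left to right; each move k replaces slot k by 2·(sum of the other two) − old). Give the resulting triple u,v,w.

start (2,-3,1) = (f(1,0),f(0,1),f(1,1))
replace slot 2: 2·(2+1) − (-3) = 9 → (2,9,1)
replace slot 3: 2·(2+9) − 1 = 21 → (2,9,21)
replace slot 1: 2·(9+21) − 2 = 58 → (58,9,21)
replace slot 2: 2·(58+21) − 9 = 149 → (58,149,21)

58,149,21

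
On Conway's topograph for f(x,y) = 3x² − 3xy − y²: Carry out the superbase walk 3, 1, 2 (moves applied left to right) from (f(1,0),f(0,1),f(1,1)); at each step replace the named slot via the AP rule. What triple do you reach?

start (3,-1,-1) = (f(1,0),f(0,1),f(1,1))
replace slot 3: 2·(3+(-1)) − (-1) = 5 → (3,-1,5)
replace slot 1: 2·((-1)+5) − 3 = 5 → (5,-1,5)
replace slot 2: 2·(5+5) − (-1) = 21 → (5,21,5)

5,21,5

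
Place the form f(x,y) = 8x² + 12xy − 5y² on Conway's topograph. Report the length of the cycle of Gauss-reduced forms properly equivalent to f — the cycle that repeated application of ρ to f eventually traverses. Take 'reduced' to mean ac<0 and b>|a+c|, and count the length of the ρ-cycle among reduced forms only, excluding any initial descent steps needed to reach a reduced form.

D = 304, ⌊√D⌋ = 17
river: ρ → (-5,8,12)
river: ρ → (12,16,-1)
river: ρ → (-1,16,12)
river: ρ → (12,8,-5)
river: ρ → (-5,12,8)
river: ρ → (8,4,-9)
river: ρ → (-9,14,3)
river: ρ → (3,16,-4)
river: ρ → (-4,16,3)
river: ρ → (3,14,-9)
river: ρ → (-9,4,8)
river: ρ → (8,12,-5)
ρ-cycle length = 12 (tail of 0 descent steps not counted)

12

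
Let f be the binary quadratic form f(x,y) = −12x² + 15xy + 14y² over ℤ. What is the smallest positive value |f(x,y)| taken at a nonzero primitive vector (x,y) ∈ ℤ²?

river: ρ → (14,13,-13)
river: ρ → (-13,13,14)
river: ρ → (14,15,-12)
river: ρ → (-12,9,17)
river: ρ → (17,25,-4)
river: ρ → (-4,23,23)
river: ρ → (23,23,-4)
river: ρ → (-4,25,17)
river: ρ → (17,9,-12)
river: ρ → (-12,15,14)
closes: descent 0, river 10
min |a| on river = 4

4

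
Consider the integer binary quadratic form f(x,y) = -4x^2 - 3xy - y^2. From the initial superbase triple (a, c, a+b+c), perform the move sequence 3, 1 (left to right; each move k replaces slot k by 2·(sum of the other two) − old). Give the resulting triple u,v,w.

start (-4,-1,-8) = (f(1,0),f(0,1),f(1,1))
replace slot 3: 2·((-4)+(-1)) − (-8) = -2 → (-4,-1,-2)
replace slot 1: 2·((-1)+(-2)) − (-4) = -2 → (-2,-1,-2)

-2,-1,-2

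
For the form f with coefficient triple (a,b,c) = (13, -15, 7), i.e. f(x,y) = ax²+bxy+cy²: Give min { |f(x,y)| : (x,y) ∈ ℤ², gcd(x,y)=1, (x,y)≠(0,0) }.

translate: b→11 (≡-15 mod 26), so (13,-15,7)→(13,11,5)
flip: (13,11,5)→(5,-11,13)
translate: b→-1 (≡-11 mod 10), so (5,-11,13)→(5,-1,7)
reduced (well bottom): (5,-1,7) with a≤c, −a<b≤a
well minimum = a = 5

5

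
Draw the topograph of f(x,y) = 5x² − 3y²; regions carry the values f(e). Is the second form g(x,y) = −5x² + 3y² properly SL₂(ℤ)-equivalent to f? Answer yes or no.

D₁ = 60, D₂ = 60
river cycle of f (length 2): (-3, 6, 2), (2, 6, -3)
river cycle of g (length 2): (3, 6, -2), (-2, 6, 3)
cycles differ ⇒ inequivalent

no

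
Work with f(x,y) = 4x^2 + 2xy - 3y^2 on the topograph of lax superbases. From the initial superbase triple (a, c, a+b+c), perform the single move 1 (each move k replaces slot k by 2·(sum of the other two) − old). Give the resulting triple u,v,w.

start (4,-3,3) = (f(1,0),f(0,1),f(1,1))
replace slot 1: 2·((-3)+3) − 4 = -4 → (-4,-3,3)

-4,-3,3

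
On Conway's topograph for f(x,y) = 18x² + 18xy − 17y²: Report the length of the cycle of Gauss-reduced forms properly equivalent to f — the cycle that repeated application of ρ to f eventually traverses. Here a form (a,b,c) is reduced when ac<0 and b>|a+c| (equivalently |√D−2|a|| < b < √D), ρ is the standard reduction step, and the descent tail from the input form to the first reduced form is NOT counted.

D = 1548, ⌊√D⌋ = 39
river: ρ → (-17,16,19)
river: ρ → (19,22,-14)
river: ρ → (-14,34,7)
river: ρ → (7,36,-9)
river: ρ → (-9,36,7)
river: ρ → (7,34,-14)
river: ρ → (-14,22,19)
river: ρ → (19,16,-17)
river: ρ → (-17,18,18)
river: ρ → (18,18,-17)
ρ-cycle length = 10 (tail of 0 descent steps not counted)

10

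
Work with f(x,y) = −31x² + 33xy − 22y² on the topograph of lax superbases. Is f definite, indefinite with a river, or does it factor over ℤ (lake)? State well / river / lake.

D = b²−4ac = 33² − 4·(-31)·(-22) = -1639
D < 0 ⇒ definite ⇒ every region one sign ⇒ single well

well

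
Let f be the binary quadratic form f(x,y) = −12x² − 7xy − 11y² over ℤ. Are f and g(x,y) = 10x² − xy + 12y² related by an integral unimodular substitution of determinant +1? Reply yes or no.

D₁ = -479, D₂ = -479
f is negative-definite; reduce −f:
−f: flip: (12,7,11)→(11,-7,12)
−f: reduced (well bottom): (11,-7,12) with a≤c, −a<b≤a
flip sign back: reduced form of f is (-11,7,-12)
g: reduced (well bottom): (10,-1,12) with a≤c, −a<b≤a
reduced forms (-11, 7, -12) vs (10, -1, 12) ⇒ inequivalent

no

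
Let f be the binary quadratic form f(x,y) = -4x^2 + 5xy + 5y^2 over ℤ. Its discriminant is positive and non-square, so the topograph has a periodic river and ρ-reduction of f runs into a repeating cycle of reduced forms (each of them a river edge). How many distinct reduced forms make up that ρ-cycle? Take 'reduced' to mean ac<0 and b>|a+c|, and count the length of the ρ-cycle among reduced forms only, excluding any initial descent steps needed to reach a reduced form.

D = 105, ⌊√D⌋ = 10
river: ρ → (5,5,-4)
river: ρ → (-4,3,6)
river: ρ → (6,9,-1)
river: ρ → (-1,9,6)
river: ρ → (6,3,-4)
river: ρ → (-4,5,5)
ρ-cycle length = 6 (tail of 0 descent steps not counted)

6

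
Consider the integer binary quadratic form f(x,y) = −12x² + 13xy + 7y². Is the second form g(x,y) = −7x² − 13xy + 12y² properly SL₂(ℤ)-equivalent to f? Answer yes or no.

D₁ = 505, D₂ = 505
river cycle of f (length 8): (7, 15, -10), (-10, 5, 12), (12, 19, -3), (-3, 17, 18), (18, 19, -2), (-2, 21, 8), (8, 11, -12), (-12, 13, 7)
river cycle of g (length 8): (12, 13, -7), (-7, 15, 10), (10, 5, -12), (-12, 19, 3), (3, 17, -18), (-18, 19, 2), (2, 21, -8), (-8, 11, 12)
cycles differ ⇒ inequivalent

no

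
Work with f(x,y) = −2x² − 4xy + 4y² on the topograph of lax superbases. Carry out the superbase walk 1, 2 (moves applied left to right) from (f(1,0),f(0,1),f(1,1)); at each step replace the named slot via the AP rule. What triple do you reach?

start (-2,4,-2) = (f(1,0),f(0,1),f(1,1))
replace slot 1: 2·(4+(-2)) − (-2) = 6 → (6,4,-2)
replace slot 2: 2·(6+(-2)) − 4 = 4 → (6,4,-2)

6,4,-2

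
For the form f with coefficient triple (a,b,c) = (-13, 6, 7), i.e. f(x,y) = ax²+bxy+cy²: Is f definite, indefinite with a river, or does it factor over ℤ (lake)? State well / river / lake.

D = b²−4ac = 6² − 4·(-13)·7 = 400
D = 20² is a perfect square ⇒ form factors over ℤ ⇒ lakes

lake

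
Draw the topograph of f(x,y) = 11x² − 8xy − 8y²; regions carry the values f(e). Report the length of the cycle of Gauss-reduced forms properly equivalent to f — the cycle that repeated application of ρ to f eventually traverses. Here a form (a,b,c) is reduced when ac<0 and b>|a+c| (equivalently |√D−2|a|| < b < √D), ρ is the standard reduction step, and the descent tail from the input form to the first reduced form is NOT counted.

D = 416, ⌊√D⌋ = 20
descent: ρ → (-8,8,11)  [lands on river]
river: ρ → (11,14,-5)
river: ρ → (-5,16,8)
river: ρ → (8,16,-5)
river: ρ → (-5,14,11)
river: ρ → (11,8,-8)
ρ-cycle length = 6 (tail of 1 descent step not counted)

6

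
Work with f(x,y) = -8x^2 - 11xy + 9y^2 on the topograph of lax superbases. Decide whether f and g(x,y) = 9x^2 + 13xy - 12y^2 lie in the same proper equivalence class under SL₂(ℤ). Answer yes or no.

D₁ = 409, D₂ = 601
discriminants differ ⇒ not SL₂(ℤ)-equivalent

no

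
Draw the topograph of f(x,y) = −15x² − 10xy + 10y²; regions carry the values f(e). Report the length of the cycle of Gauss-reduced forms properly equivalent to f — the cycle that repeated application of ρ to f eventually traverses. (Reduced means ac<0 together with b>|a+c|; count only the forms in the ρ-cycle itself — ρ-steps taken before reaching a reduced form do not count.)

D = 700, ⌊√D⌋ = 26
descent: ρ → (10,10,-15)  [lands on river]
river: ρ → (-15,20,5)
river: ρ → (5,20,-15)
river: ρ → (-15,10,10)
ρ-cycle length = 4 (tail of 1 descent step not counted)

4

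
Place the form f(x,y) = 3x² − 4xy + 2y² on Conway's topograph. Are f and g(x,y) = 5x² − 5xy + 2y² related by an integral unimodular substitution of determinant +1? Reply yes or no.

D₁ = -8, D₂ = -15
discriminants differ ⇒ not SL₂(ℤ)-equivalent

no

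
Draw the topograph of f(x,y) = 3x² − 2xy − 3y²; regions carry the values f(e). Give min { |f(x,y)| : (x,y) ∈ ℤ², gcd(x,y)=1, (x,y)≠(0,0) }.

descent: ρ → (-3,2,3)  [lands on river]
river: ρ → (3,4,-2)
river: ρ → (-2,4,3)
river: ρ → (3,2,-3)
river: ρ → (-3,4,2)
river: ρ → (2,4,-3)
closes: descent 1, river 6
min |a| on river = 2

2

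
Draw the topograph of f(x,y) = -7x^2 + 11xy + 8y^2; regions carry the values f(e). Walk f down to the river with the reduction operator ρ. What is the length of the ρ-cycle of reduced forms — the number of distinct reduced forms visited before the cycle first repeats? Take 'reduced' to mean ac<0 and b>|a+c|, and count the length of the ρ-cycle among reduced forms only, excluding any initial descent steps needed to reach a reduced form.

D = 345, ⌊√D⌋ = 18
river: ρ → (8,5,-10)
river: ρ → (-10,15,3)
river: ρ → (3,15,-10)
river: ρ → (-10,5,8)
river: ρ → (8,11,-7)
river: ρ → (-7,17,2)
river: ρ → (2,15,-15)
river: ρ → (-15,15,2)
river: ρ → (2,17,-7)
river: ρ → (-7,11,8)
ρ-cycle length = 10 (tail of 0 descent steps not counted)

10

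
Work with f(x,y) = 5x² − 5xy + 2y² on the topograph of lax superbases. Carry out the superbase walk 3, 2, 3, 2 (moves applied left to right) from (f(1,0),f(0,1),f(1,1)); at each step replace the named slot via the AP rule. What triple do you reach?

start (5,2,2) = (f(1,0),f(0,1),f(1,1))
replace slot 3: 2·(5+2) − 2 = 12 → (5,2,12)
replace slot 2: 2·(5+12) − 2 = 32 → (5,32,12)
replace slot 3: 2·(5+32) − 12 = 62 → (5,32,62)
replace slot 2: 2·(5+62) − 32 = 102 → (5,102,62)

5,102,62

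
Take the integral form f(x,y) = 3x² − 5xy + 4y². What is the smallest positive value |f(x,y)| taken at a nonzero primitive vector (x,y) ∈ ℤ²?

translate: b→1 (≡-5 mod 6), so (3,-5,4)→(3,1,2)
flip: (3,1,2)→(2,-1,3)
reduced (well bottom): (2,-1,3) with a≤c, −a<b≤a
well minimum = a = 2

2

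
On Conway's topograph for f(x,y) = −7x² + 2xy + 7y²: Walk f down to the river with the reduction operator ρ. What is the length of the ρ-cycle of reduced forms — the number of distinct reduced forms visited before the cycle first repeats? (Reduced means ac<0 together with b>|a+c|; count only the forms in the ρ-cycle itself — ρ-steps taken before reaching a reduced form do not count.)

D = 200, ⌊√D⌋ = 14
river: ρ → (7,12,-2)
river: ρ → (-2,12,7)
river: ρ → (7,2,-7)
river: ρ → (-7,12,2)
river: ρ → (2,12,-7)
river: ρ → (-7,2,7)
ρ-cycle length = 6 (tail of 0 descent steps not counted)

6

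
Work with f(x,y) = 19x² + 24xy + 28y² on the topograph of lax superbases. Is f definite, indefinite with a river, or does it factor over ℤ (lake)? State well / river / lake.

D = b²−4ac = 24² − 4·19·28 = -1552
D < 0 ⇒ definite ⇒ every region one sign ⇒ single well

well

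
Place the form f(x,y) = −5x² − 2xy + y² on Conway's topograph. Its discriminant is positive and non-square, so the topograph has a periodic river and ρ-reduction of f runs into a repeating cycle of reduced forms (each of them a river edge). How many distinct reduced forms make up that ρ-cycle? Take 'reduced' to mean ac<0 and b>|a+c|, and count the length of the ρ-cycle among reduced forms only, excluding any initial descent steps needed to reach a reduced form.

D = 24, ⌊√D⌋ = 4
descent: ρ → (1,4,-2)  [lands on river]
river: ρ → (-2,4,1)
ρ-cycle length = 2 (tail of 1 descent step not counted)

2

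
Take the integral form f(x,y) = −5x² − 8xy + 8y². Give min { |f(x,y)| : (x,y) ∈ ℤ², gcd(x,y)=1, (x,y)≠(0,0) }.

descent: ρ → (8,8,-5)  [lands on river]
river: ρ → (-5,12,4)
river: ρ → (4,12,-5)
river: ρ → (-5,8,8)
closes: descent 1, river 4
min |a| on river = 4

4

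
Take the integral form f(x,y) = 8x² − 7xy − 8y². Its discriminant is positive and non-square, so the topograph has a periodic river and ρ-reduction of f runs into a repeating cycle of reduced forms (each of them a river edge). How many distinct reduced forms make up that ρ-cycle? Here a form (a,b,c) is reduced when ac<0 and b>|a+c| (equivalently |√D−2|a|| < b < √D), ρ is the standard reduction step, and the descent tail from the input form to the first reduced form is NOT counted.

D = 305, ⌊√D⌋ = 17
descent: ρ → (-8,7,8)  [lands on river]
river: ρ → (8,9,-7)
river: ρ → (-7,5,10)
river: ρ → (10,15,-2)
river: ρ → (-2,17,2)
river: ρ → (2,15,-10)
river: ρ → (-10,5,7)
river: ρ → (7,9,-8)
ρ-cycle length = 8 (tail of 1 descent step not counted)

8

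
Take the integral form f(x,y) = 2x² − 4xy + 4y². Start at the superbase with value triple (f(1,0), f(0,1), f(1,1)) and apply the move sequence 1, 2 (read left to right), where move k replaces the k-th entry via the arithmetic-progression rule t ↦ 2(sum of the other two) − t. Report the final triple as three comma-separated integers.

start (2,4,2) = (f(1,0),f(0,1),f(1,1))
replace slot 1: 2·(4+2) − 2 = 10 → (10,4,2)
replace slot 2: 2·(10+2) − 4 = 20 → (10,20,2)

10,20,2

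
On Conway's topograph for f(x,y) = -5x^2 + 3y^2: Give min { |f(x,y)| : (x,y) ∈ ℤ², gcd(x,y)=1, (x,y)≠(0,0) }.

descent: ρ → (3,6,-2)  [lands on river]
river: ρ → (-2,6,3)
closes: descent 1, river 2
min |a| on river = 2

2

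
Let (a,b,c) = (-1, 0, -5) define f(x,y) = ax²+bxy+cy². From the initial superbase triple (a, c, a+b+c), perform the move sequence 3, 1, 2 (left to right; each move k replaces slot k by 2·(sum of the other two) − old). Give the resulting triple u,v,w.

start (-1,-5,-6) = (f(1,0),f(0,1),f(1,1))
replace slot 3: 2·((-1)+(-5)) − (-6) = -6 → (-1,-5,-6)
replace slot 1: 2·((-5)+(-6)) − (-1) = -21 → (-21,-5,-6)
replace slot 2: 2·((-21)+(-6)) − (-5) = -49 → (-21,-49,-6)

-21,-49,-6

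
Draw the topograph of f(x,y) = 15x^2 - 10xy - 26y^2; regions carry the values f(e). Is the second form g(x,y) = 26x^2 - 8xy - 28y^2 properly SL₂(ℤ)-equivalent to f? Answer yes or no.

D₁ = 1660, D₂ = 2976
discriminants differ ⇒ not SL₂(ℤ)-equivalent

no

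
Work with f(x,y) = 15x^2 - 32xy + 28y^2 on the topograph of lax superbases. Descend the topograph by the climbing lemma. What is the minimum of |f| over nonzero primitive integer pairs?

translate: b→-2 (≡-32 mod 30), so (15,-32,28)→(15,-2,11)
flip: (15,-2,11)→(11,2,15)
reduced (well bottom): (11,2,15) with a≤c, −a<b≤a
well minimum = a = 11

11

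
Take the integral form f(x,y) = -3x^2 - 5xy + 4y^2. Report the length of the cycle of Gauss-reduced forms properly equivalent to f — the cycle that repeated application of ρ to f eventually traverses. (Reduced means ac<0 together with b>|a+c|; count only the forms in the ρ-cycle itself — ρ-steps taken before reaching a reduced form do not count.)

D = 73, ⌊√D⌋ = 8
descent: ρ → (4,5,-3)  [lands on river]
river: ρ → (-3,7,2)
river: ρ → (2,5,-6)
river: ρ → (-6,7,1)
river: ρ → (1,7,-6)
river: ρ → (-6,5,2)
river: ρ → (2,7,-3)
river: ρ → (-3,5,4)
river: ρ → (4,3,-4)
river: ρ → (-4,5,3)
river: ρ → (3,7,-2)
river: ρ → (-2,5,6)
river: ρ → (6,7,-1)
river: ρ → (-1,7,6)
river: ρ → (6,5,-2)
river: ρ → (-2,7,3)
river: ρ → (3,5,-4)
river: ρ → (-4,3,4)
ρ-cycle length = 18 (tail of 1 descent step not counted)

18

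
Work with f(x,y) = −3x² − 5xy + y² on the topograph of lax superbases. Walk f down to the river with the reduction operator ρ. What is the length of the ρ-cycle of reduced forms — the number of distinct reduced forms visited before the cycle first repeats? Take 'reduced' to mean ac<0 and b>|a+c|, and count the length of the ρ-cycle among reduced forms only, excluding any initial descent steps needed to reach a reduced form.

D = 37, ⌊√D⌋ = 6
descent: ρ → (1,5,-3)  [lands on river]
river: ρ → (-3,1,3)
river: ρ → (3,5,-1)
river: ρ → (-1,5,3)
river: ρ → (3,1,-3)
river: ρ → (-3,5,1)
ρ-cycle length = 6 (tail of 1 descent step not counted)

6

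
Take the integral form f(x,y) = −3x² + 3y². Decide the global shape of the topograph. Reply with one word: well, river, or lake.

D = b²−4ac = 0² − 4·(-3)·3 = 36
D = 6² is a perfect square ⇒ form factors over ℤ ⇒ lakes

lake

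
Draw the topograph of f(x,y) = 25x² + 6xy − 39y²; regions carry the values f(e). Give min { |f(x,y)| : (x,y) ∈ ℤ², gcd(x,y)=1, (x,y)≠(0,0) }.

descent: ρ → (-39,-6,25)
descent: ρ → (25,56,-8)  [lands on river]
river: ρ → (-8,56,25)
river: ρ → (25,44,-20)
river: ρ → (-20,36,33)
river: ρ → (33,30,-23)
river: ρ → (-23,62,1)
river: ρ → (1,62,-23)
river: ρ → (-23,30,33)
river: ρ → (33,36,-20)
river: ρ → (-20,44,25)
closes: descent 2, river 10
min |a| on river = 1

1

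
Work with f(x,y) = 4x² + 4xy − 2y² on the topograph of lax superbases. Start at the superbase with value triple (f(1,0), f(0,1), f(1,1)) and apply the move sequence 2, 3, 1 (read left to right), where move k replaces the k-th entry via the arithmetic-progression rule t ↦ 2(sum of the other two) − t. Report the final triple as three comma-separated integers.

start (4,-2,6) = (f(1,0),f(0,1),f(1,1))
replace slot 2: 2·(4+6) − (-2) = 22 → (4,22,6)
replace slot 3: 2·(4+22) − 6 = 46 → (4,22,46)
replace slot 1: 2·(22+46) − 4 = 132 → (132,22,46)

132,22,46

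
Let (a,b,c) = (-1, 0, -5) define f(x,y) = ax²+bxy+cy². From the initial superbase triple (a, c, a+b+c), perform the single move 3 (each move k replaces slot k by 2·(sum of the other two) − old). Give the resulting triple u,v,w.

start (-1,-5,-6) = (f(1,0),f(0,1),f(1,1))
replace slot 3: 2·((-1)+(-5)) − (-6) = -6 → (-1,-5,-6)

-1,-5,-6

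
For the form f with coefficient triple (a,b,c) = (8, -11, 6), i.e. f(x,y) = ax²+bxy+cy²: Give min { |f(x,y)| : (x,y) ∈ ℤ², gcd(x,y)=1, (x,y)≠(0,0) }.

translate: b→5 (≡-11 mod 16), so (8,-11,6)→(8,5,3)
flip: (8,5,3)→(3,-5,8)
translate: b→1 (≡-5 mod 6), so (3,-5,8)→(3,1,6)
reduced (well bottom): (3,1,6) with a≤c, −a<b≤a
well minimum = a = 3

3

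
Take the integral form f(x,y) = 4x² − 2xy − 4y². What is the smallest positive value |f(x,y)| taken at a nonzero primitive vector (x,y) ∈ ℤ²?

descent: ρ → (-4,2,4)  [lands on river]
river: ρ → (4,6,-2)
river: ρ → (-2,6,4)
river: ρ → (4,2,-4)
river: ρ → (-4,6,2)
river: ρ → (2,6,-4)
closes: descent 1, river 6
min |a| on river = 2

2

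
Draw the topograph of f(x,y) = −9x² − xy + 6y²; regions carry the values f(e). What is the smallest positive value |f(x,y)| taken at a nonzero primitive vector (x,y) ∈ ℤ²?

descent: ρ → (6,13,-2)  [lands on river]
river: ρ → (-2,11,12)
river: ρ → (12,13,-1)
river: ρ → (-1,13,12)
river: ρ → (12,11,-2)
river: ρ → (-2,13,6)
river: ρ → (6,11,-4)
river: ρ → (-4,13,3)
river: ρ → (3,11,-8)
river: ρ → (-8,5,6)
river: ρ → (6,7,-7)
river: ρ → (-7,7,6)
river: ρ → (6,5,-8)
river: ρ → (-8,11,3)
river: ρ → (3,13,-4)
river: ρ → (-4,11,6)
closes: descent 1, river 16
min |a| on river = 1

1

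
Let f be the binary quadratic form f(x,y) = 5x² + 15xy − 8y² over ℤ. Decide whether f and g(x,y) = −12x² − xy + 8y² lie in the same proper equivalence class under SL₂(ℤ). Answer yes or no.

D₁ = 385, D₂ = 385
river cycle of f (length 10): (-8, 17, 3), (3, 19, -2), (-2, 17, 12), (12, 7, -7), (-7, 7, 12), (12, 17, -2), (-2, 19, 3), (3, 17, -8), (-8, 15, 5), (5, 15, -8)
river cycle of g (length 10): (8, 17, -3), (-3, 19, 2), (2, 17, -12), (-12, 7, 7), (7, 7, -12), (-12, 17, 2), (2, 19, -3), (-3, 17, 8), (8, 15, -5), (-5, 15, 8)
cycles differ ⇒ inequivalent

no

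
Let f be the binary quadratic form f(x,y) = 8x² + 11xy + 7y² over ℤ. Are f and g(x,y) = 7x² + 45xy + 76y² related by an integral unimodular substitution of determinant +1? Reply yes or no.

D₁ = -103, D₂ = -103
f: translate: b→-5 (≡11 mod 16), so (8,11,7)→(8,-5,4)
f: flip: (8,-5,4)→(4,5,8)
f: translate: b→-3 (≡5 mod 8), so (4,5,8)→(4,-3,7)
f: reduced (well bottom): (4,-3,7) with a≤c, −a<b≤a
g: translate: b→3 (≡45 mod 14), so (7,45,76)→(7,3,4)
g: flip: (7,3,4)→(4,-3,7)
g: reduced (well bottom): (4,-3,7) with a≤c, −a<b≤a
reduced forms (4, -3, 7) vs (4, -3, 7) ⇒ equivalent

yes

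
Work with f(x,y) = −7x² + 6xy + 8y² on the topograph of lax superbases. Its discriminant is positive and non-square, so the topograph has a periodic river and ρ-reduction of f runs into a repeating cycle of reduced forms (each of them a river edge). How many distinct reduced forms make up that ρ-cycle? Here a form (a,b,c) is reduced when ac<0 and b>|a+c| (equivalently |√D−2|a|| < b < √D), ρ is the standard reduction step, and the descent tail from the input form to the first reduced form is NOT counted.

D = 260, ⌊√D⌋ = 16
river: ρ → (8,10,-5)
river: ρ → (-5,10,8)
river: ρ → (8,6,-7)
river: ρ → (-7,8,7)
river: ρ → (7,6,-8)
river: ρ → (-8,10,5)
river: ρ → (5,10,-8)
river: ρ → (-8,6,7)
river: ρ → (7,8,-7)
river: ρ → (-7,6,8)
ρ-cycle length = 10 (tail of 0 descent steps not counted)

10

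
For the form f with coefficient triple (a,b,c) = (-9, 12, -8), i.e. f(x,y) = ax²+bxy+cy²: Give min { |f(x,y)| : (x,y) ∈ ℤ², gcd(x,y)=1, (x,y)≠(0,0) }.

translate: b→6 (≡-12 mod 18), so (9,-12,8)→(9,6,5)
flip: (9,6,5)→(5,-6,9)
translate: b→4 (≡-6 mod 10), so (5,-6,9)→(5,4,8)
reduced (well bottom): (5,4,8) with a≤c, −a<b≤a
well minimum |f| = |-5| = 5 (negative-definite)

5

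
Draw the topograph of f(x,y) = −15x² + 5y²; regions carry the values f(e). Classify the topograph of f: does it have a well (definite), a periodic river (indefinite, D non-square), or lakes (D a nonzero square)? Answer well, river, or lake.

D = b²−4ac = 0² − 4·(-15)·5 = 300
D > 0 non-square ⇒ indefinite ⇒ periodic river

river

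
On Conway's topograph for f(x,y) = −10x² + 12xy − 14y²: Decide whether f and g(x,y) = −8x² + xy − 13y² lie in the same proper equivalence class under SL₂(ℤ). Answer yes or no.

D₁ = -416, D₂ = -415
discriminants differ ⇒ not SL₂(ℤ)-equivalent

no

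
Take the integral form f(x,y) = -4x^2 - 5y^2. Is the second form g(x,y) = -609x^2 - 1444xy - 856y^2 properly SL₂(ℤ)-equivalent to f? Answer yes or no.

D₁ = -80, D₂ = -80
f is negative-definite; reduce −f:
−f: reduced (well bottom): (4,0,5) with a≤c, −a<b≤a
flip sign back: reduced form of f is (-4,0,-5)
g is negative-definite; reduce −g:
−g: translate: b→226 (≡1444 mod 1218), so (609,1444,856)→(609,226,21)
−g: flip: (609,226,21)→(21,-226,609)
−g: translate: b→-16 (≡-226 mod 42), so (21,-226,609)→(21,-16,4)
−g: flip: (21,-16,4)→(4,16,21)
−g: translate: b→0 (≡16 mod 8), so (4,16,21)→(4,0,5)
−g: reduced (well bottom): (4,0,5) with a≤c, −a<b≤a
flip sign back: reduced form of g is (-4,0,-5)
reduced forms (-4, 0, -5) vs (-4, 0, -5) ⇒ equivalent

yes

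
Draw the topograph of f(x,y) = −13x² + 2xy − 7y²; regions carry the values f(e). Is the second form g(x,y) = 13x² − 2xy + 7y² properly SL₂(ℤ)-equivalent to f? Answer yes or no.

D₁ = -360, D₂ = -360
f is negative-definite; reduce −f:
−f: flip: (13,-2,7)→(7,2,13)
−f: reduced (well bottom): (7,2,13) with a≤c, −a<b≤a
flip sign back: reduced form of f is (-7,-2,-13)
g: flip: (13,-2,7)→(7,2,13)
g: reduced (well bottom): (7,2,13) with a≤c, −a<b≤a
reduced forms (-7, -2, -13) vs (7, 2, 13) ⇒ inequivalent

no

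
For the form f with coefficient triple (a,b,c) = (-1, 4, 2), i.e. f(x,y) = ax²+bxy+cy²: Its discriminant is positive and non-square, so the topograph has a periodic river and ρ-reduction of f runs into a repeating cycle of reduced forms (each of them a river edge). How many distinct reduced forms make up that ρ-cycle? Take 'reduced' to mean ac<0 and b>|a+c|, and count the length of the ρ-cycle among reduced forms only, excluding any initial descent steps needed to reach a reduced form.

D = 24, ⌊√D⌋ = 4
river: ρ → (2,4,-1)
river: ρ → (-1,4,2)
ρ-cycle length = 2 (tail of 0 descent steps not counted)

2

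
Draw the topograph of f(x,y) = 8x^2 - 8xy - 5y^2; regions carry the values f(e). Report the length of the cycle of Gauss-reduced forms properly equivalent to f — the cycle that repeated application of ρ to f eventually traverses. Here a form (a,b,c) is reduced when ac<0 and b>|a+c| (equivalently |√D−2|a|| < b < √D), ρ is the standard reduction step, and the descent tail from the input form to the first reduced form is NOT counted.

D = 224, ⌊√D⌋ = 14
descent: ρ → (-5,8,8)  [lands on river]
river: ρ → (8,8,-5)
river: ρ → (-5,12,4)
river: ρ → (4,12,-5)
ρ-cycle length = 4 (tail of 1 descent step not counted)

4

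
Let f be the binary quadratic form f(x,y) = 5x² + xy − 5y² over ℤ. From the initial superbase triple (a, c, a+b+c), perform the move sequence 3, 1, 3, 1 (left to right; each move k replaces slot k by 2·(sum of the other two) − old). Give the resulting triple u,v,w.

start (5,-5,1) = (f(1,0),f(0,1),f(1,1))
replace slot 3: 2·(5+(-5)) − 1 = -1 → (5,-5,-1)
replace slot 1: 2·((-5)+(-1)) − 5 = -17 → (-17,-5,-1)
replace slot 3: 2·((-17)+(-5)) − (-1) = -43 → (-17,-5,-43)
replace slot 1: 2·((-5)+(-43)) − (-17) = -79 → (-79,-5,-43)

-79,-5,-43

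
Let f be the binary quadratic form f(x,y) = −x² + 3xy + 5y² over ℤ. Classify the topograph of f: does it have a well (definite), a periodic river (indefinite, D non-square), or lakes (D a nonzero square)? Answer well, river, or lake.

D = b²−4ac = 3² − 4·(-1)·5 = 29
D > 0 non-square ⇒ indefinite ⇒ periodic river

river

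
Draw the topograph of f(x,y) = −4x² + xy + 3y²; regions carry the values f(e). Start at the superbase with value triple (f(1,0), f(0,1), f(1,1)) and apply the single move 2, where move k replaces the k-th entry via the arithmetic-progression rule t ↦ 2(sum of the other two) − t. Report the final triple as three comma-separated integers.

start (-4,3,0) = (f(1,0),f(0,1),f(1,1))
replace slot 2: 2·((-4)+0) − 3 = -11 → (-4,-11,0)

-4,-11,0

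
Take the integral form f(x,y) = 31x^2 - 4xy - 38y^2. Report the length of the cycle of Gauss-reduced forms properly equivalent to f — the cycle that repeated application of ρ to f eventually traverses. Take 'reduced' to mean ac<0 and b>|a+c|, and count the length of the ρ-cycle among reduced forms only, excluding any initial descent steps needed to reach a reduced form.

D = 4728, ⌊√D⌋ = 68
descent: ρ → (-38,4,31)
descent: ρ → (31,58,-11)  [lands on river]
river: ρ → (-11,52,46)
river: ρ → (46,40,-17)
river: ρ → (-17,62,13)
river: ρ → (13,68,-2)
river: ρ → (-2,68,13)
river: ρ → (13,62,-17)
river: ρ → (-17,40,46)
river: ρ → (46,52,-11)
river: ρ → (-11,58,31)
river: ρ → (31,66,-3)
river: ρ → (-3,66,31)
ρ-cycle length = 12 (tail of 2 descent steps not counted)

12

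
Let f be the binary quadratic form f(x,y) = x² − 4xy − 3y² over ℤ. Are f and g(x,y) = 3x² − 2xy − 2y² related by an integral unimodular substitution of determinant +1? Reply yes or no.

D₁ = 28, D₂ = 28
river cycle of f (length 4): (-3, 4, 1), (1, 4, -3), (-3, 2, 2), (2, 2, -3)
river cycle of g (length 4): (-2, 2, 3), (3, 4, -1), (-1, 4, 3), (3, 2, -2)
cycles differ ⇒ inequivalent

no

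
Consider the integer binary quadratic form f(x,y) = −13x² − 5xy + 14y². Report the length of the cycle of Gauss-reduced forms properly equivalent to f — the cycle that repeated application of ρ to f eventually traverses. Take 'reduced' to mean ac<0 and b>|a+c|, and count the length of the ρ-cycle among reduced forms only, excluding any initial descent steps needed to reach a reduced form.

D = 753, ⌊√D⌋ = 27
descent: ρ → (14,5,-13)  [lands on river]
river: ρ → (-13,21,6)
river: ρ → (6,27,-1)
river: ρ → (-1,27,6)
river: ρ → (6,21,-13)
river: ρ → (-13,5,14)
river: ρ → (14,23,-4)
river: ρ → (-4,25,8)
river: ρ → (8,23,-7)
river: ρ → (-7,19,14)
river: ρ → (14,9,-12)
river: ρ → (-12,15,11)
river: ρ → (11,7,-16)
river: ρ → (-16,25,2)
river: ρ → (2,27,-3)
river: ρ → (-3,27,2)
river: ρ → (2,25,-16)
river: ρ → (-16,7,11)
river: ρ → (11,15,-12)
river: ρ → (-12,9,14)
river: ρ → (14,19,-7)
river: ρ → (-7,23,8)
river: ρ → (8,25,-4)
river: ρ → (-4,23,14)
ρ-cycle length = 24 (tail of 1 descent step not counted)

24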